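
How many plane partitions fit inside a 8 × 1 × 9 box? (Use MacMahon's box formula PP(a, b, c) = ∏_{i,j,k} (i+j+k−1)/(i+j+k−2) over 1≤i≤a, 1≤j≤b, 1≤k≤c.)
PP(8, 1, 9) = 24310

Evaluate the triple product over i = 1..8, j = 1..1, k = 1..9. The factors are (2/1) · (3/2) · (4/3) · (5/4) · (6/5) · (7/6) · (8/7) · (9/8) · … (72 factors total). The numerators and denominators telescope so the product is an integer; carrying out the multiplication exactly gives PP(8, 1, 9) = 24310.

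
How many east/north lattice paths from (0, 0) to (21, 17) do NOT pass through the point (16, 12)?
Number of paths = 21114861120

Total paths from (0, 0) to (21, 17): C(38, 21) = 28781143380. Paths through (16, 12): (paths (0, 0) → (16, 12)) × (paths (16, 12) → (21, 17)) = C(28, 16) · C(10, 5) = 30421755 · 252 = 7666282260. Avoidance count = 28781143380 − 7666282260 = 21114861120.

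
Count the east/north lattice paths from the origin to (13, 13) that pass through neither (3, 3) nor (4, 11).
Number of paths = 6640305

Inclusion–exclusion. Total paths: C(26, 13) = 10400600. Through P₁: C(6, 3)·C(20, 10) = 3695120. Through P₂: C(15, 4)·C(11, 9) = 75075. Since P₁ is strictly southwest of P₂, a monotone path through both must visit P₁ then P₂; paths through both = C(6, 3)·C(9, 1)·C(11, 9) = 9900. Avoid both = 10400600 − 3695120 − 75075 + 9900 = 6640305.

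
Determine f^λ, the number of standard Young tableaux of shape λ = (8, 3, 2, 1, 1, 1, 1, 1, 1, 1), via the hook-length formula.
# SYT of shape (8, 3, 2, 1, 1, 1, 1, 1, 1, 1) = 12646400

Hook-length formula: f^λ = n! / Π hook(c), product over all cells c of the Young diagram. For λ = (8, 3, 2, 1, 1, 1, 1, 1, 1, 1), n = 20 boxes. Hook lengths by row (left-to-right, top-to-bottom): [17, 9, 7, 5, 4, 3, 2, 1]; [11, 3, 1]; [9, 1]; [7]; [6]; [5]; [4]; [3]; [2]; [1]. Product of hooks = 192379017600. So f^λ = 20! / 192379017600 = 2432902008176640000 / 192379017600 = 12646400.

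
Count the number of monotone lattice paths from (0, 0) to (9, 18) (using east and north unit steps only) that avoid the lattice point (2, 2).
Number of paths = 3215883

Total paths from (0, 0) to (9, 18): C(27, 9) = 4686825. Paths through (2, 2): (paths (0, 0) → (2, 2)) × (paths (2, 2) → (9, 18)) = C(4, 2) · C(23, 7) = 6 · 245157 = 1470942. Avoidance count = 4686825 − 1470942 = 3215883.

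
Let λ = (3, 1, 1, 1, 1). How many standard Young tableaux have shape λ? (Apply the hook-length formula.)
# SYT of shape (3, 1, 1, 1, 1) = 15

Hook-length formula: f^λ = n! / Π hook(c), product over all cells c of the Young diagram. For λ = (3, 1, 1, 1, 1), n = 7 boxes. Hook lengths by row (left-to-right, top-to-bottom): [7, 2, 1]; [4]; [3]; [2]; [1]. Product of hooks = 336. So f^λ = 7! / 336 = 5040 / 336 = 15.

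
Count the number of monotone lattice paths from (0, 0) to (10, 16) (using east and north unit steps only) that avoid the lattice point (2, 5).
Number of paths = 3724513

Total paths from (0, 0) to (10, 16): C(26, 10) = 5311735. Paths through (2, 5): (paths (0, 0) → (2, 5)) × (paths (2, 5) → (10, 16)) = C(7, 2) · C(19, 8) = 21 · 75582 = 1587222. Avoidance count = 5311735 − 1587222 = 3724513.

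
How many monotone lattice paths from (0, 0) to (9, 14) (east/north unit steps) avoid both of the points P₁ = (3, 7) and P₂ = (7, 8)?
Number of paths = 447890

Inclusion–exclusion. Total paths: C(23, 9) = 817190. Through P₁: C(10, 3)·C(13, 6) = 205920. Through P₂: C(15, 7)·C(8, 2) = 180180. Since P₁ is strictly southwest of P₂, a monotone path through both must visit P₁ then P₂; paths through both = C(10, 3)·C(5, 4)·C(8, 2) = 16800. Avoid both = 817190 − 205920 − 180180 + 16800 = 447890.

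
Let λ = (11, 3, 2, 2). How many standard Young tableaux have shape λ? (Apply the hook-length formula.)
# SYT of shape (11, 3, 2, 2) = 363528

Hook-length formula: f^λ = n! / Π hook(c), product over all cells c of the Young diagram. For λ = (11, 3, 2, 2), n = 18 boxes. Hook lengths by row (left-to-right, top-to-bottom): [14, 13, 10, 8, 7, 6, 5, 4, 3, 2, 1]; [5, 4, 1]; [3, 2]; [2, 1]. Product of hooks = 17611776000. So f^λ = 18! / 17611776000 = 6402373705728000 / 17611776000 = 363528.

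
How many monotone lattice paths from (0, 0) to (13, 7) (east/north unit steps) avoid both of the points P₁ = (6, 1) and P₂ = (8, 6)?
Number of paths = 48372

Inclusion–exclusion. Total paths: C(20, 13) = 77520. Through P₁: C(7, 6)·C(13, 7) = 12012. Through P₂: C(14, 8)·C(6, 5) = 18018. Since P₁ is strictly southwest of P₂, a monotone path through both must visit P₁ then P₂; paths through both = C(7, 6)·C(7, 2)·C(6, 5) = 882. Avoid both = 77520 − 12012 − 18018 + 882 = 48372.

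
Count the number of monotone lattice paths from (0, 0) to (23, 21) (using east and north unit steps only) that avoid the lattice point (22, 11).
Number of paths = 2010487496160

Total paths from (0, 0) to (23, 21): C(44, 23) = 2012616400080. Paths through (22, 11): (paths (0, 0) → (22, 11)) × (paths (22, 11) → (23, 21)) = C(33, 22) · C(11, 1) = 193536720 · 11 = 2128903920. Avoidance count = 2012616400080 − 2128903920 = 2010487496160.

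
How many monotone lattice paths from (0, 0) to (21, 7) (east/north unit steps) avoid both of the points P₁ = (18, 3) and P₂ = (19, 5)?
Number of paths = 906406

Inclusion–exclusion. Total paths: C(28, 21) = 1184040. Through P₁: C(21, 18)·C(7, 3) = 46550. Through P₂: C(24, 19)·C(4, 2) = 255024. Since P₁ is strictly southwest of P₂, a monotone path through both must visit P₁ then P₂; paths through both = C(21, 18)·C(3, 1)·C(4, 2) = 23940. Avoid both = 1184040 − 46550 − 255024 + 23940 = 906406.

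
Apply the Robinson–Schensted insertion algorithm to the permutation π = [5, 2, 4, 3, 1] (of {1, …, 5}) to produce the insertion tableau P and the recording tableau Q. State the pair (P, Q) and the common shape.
P = [1, 3] / [2] / [4] / [5];  Q = [1, 3] / [2] / [4] / [5];  common shape = (2, 1, 1, 1)

Row-insert the values π_1, π_2, … into P one at a time, bumping the leftmost entry strictly greater than the inserted value down to the next row. The recording tableau Q records, in position (i, j), the step at which that cell was added to P.
  Insert 5 (step 1): P = [5];  Q = [1]
  Insert 2 (step 2): P = [2] / [5];  Q = [1] / [2]
  Insert 4 (step 3): P = [2, 4] / [5];  Q = [1, 3] / [2]
  Insert 3 (step 4): P = [2, 3] / [4] / [5];  Q = [1, 3] / [2] / [4]
  Insert 1 (step 5): P = [1, 3] / [2] / [4] / [5];  Q = [1, 3] / [2] / [4] / [5]
Final shape: (2, 1, 1, 1).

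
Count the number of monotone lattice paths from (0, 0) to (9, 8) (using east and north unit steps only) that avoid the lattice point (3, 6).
Number of paths = 21958

Total paths from (0, 0) to (9, 8): C(17, 9) = 24310. Paths through (3, 6): (paths (0, 0) → (3, 6)) × (paths (3, 6) → (9, 8)) = C(9, 3) · C(8, 6) = 84 · 28 = 2352. Avoidance count = 24310 − 2352 = 21958.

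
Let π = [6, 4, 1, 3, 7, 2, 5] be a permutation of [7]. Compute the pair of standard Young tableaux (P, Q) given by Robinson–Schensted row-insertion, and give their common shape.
P = [1, 2, 5] / [3, 7] / [4] / [6];  Q = [1, 4, 5] / [2, 7] / [3] / [6];  common shape = (3, 2, 1, 1)

Row-insert the values π_1, π_2, … into P one at a time, bumping the leftmost entry strictly greater than the inserted value down to the next row. The recording tableau Q records, in position (i, j), the step at which that cell was added to P.
  Insert 6 (step 1): P = [6];  Q = [1]
  Insert 4 (step 2): P = [4] / [6];  Q = [1] / [2]
  Insert 1 (step 3): P = [1] / [4] / [6];  Q = [1] / [2] / [3]
  Insert 3 (step 4): P = [1, 3] / [4] / [6];  Q = [1, 4] / [2] / [3]
  Insert 7 (step 5): P = [1, 3, 7] / [4] / [6];  Q = [1, 4, 5] / [2] / [3]
  Insert 2 (step 6): P = [1, 2, 7] / [3] / [4] / [6];  Q = [1, 4, 5] / [2] / [3] / [6]
  Insert 5 (step 7): P = [1, 2, 5] / [3, 7] / [4] / [6];  Q = [1, 4, 5] / [2, 7] / [3] / [6]
Final shape: (3, 2, 1, 1).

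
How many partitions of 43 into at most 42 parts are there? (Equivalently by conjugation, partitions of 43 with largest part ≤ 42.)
p(43, parts ≤ 42) = 63260

Use the recurrence p(n, m) = p(n, m−1) + p(n−m, m): either the largest part is < m (count p(n, m−1)) or the largest part is exactly m (remove one copy of m, count p(n−m, m)). With p(0, ·) = 1 this gives p(43, parts ≤ 42) = 63260. (By conjugating Young diagrams, this also counts partitions of 43 into at most 42 parts.)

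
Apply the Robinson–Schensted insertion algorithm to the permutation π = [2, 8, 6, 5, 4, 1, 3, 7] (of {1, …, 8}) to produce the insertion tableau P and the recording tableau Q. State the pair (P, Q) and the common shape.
P = [1, 3, 7] / [2, 4] / [5] / [6] / [8];  Q = [1, 2, 8] / [3, 7] / [4] / [5] / [6];  common shape = (3, 2, 1, 1, 1)

Row-insert the values π_1, π_2, … into P one at a time, bumping the leftmost entry strictly greater than the inserted value down to the next row. The recording tableau Q records, in position (i, j), the step at which that cell was added to P.
  Insert 2 (step 1): P = [2];  Q = [1]
  Insert 8 (step 2): P = [2, 8];  Q = [1, 2]
  Insert 6 (step 3): P = [2, 6] / [8];  Q = [1, 2] / [3]
  Insert 5 (step 4): P = [2, 5] / [6] / [8];  Q = [1, 2] / [3] / [4]
  Insert 4 (step 5): P = [2, 4] / [5] / [6] / [8];  Q = [1, 2] / [3] / [4] / [5]
  Insert 1 (step 6): P = [1, 4] / [2] / [5] / [6] / [8];  Q = [1, 2] / [3] / [4] / [5] / [6]
  Insert 3 (step 7): P = [1, 3] / [2, 4] / [5] / [6] / [8];  Q = [1, 2] / [3, 7] / [4] / [5] / [6]
  Insert 7 (step 8): P = [1, 3, 7] / [2, 4] / [5] / [6] / [8];  Q = [1, 2, 8] / [3, 7] / [4] / [5] / [6]
Final shape: (3, 2, 1, 1, 1).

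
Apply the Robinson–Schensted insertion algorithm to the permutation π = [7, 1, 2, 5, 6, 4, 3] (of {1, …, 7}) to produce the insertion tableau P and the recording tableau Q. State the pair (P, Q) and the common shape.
P = [1, 2, 3, 6] / [4] / [5] / [7];  Q = [1, 3, 4, 5] / [2] / [6] / [7];  common shape = (4, 1, 1, 1)

Row-insert the values π_1, π_2, … into P one at a time, bumping the leftmost entry strictly greater than the inserted value down to the next row. The recording tableau Q records, in position (i, j), the step at which that cell was added to P.
  Insert 7 (step 1): P = [7];  Q = [1]
  Insert 1 (step 2): P = [1] / [7];  Q = [1] / [2]
  Insert 2 (step 3): P = [1, 2] / [7];  Q = [1, 3] / [2]
  Insert 5 (step 4): P = [1, 2, 5] / [7];  Q = [1, 3, 4] / [2]
  Insert 6 (step 5): P = [1, 2, 5, 6] / [7];  Q = [1, 3, 4, 5] / [2]
  Insert 4 (step 6): P = [1, 2, 4, 6] / [5] / [7];  Q = [1, 3, 4, 5] / [2] / [6]
  Insert 3 (step 7): P = [1, 2, 3, 6] / [4] / [5] / [7];  Q = [1, 3, 4, 5] / [2] / [6] / [7]
Final shape: (4, 1, 1, 1).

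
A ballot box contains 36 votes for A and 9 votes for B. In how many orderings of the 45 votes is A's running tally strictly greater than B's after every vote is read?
Strict-lead orderings = 531697881

Total orderings of the 45 votes with 36 for A: C(45, 36) = 886163135. By the Bertrand ballot formula (Cycle Lemma / reflection principle), the number of orderings in which A is strictly ahead of B throughout is (p − q)/(p + q) · C(p + q, p) = (36 − 9)/(36 + 9) · 886163135 = 531697881.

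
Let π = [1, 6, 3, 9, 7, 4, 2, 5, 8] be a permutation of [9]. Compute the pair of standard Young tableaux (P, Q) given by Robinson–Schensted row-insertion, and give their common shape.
P = [1, 2, 4, 5, 8] / [3, 7] / [6] / [9];  Q = [1, 2, 4, 8, 9] / [3, 5] / [6] / [7];  common shape = (5, 2, 1, 1)

Row-insert the values π_1, π_2, … into P one at a time, bumping the leftmost entry strictly greater than the inserted value down to the next row. The recording tableau Q records, in position (i, j), the step at which that cell was added to P.
  Insert 1 (step 1): P = [1];  Q = [1]
  Insert 6 (step 2): P = [1, 6];  Q = [1, 2]
  Insert 3 (step 3): P = [1, 3] / [6];  Q = [1, 2] / [3]
  Insert 9 (step 4): P = [1, 3, 9] / [6];  Q = [1, 2, 4] / [3]
  Insert 7 (step 5): P = [1, 3, 7] / [6, 9];  Q = [1, 2, 4] / [3, 5]
  Insert 4 (step 6): P = [1, 3, 4] / [6, 7] / [9];  Q = [1, 2, 4] / [3, 5] / [6]
  Insert 2 (step 7): P = [1, 2, 4] / [3, 7] / [6] / [9];  Q = [1, 2, 4] / [3, 5] / [6] / [7]
  Insert 5 (step 8): P = [1, 2, 4, 5] / [3, 7] / [6] / [9];  Q = [1, 2, 4, 8] / [3, 5] / [6] / [7]
  Insert 8 (step 9): P = [1, 2, 4, 5, 8] / [3, 7] / [6] / [9];  Q = [1, 2, 4, 8, 9] / [3, 5] / [6] / [7]
Final shape: (5, 2, 1, 1).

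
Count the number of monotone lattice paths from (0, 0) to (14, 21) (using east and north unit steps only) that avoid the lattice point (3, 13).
Number of paths = 2277633480

Total paths from (0, 0) to (14, 21): C(35, 14) = 2319959400. Paths through (3, 13): (paths (0, 0) → (3, 13)) × (paths (3, 13) → (14, 21)) = C(16, 3) · C(19, 11) = 560 · 75582 = 42325920. Avoidance count = 2319959400 − 42325920 = 2277633480.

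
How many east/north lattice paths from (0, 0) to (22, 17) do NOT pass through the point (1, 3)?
Number of paths = 41741280210

Total paths from (0, 0) to (22, 17): C(39, 22) = 51021117810. Paths through (1, 3): (paths (0, 0) → (1, 3)) × (paths (1, 3) → (22, 17)) = C(4, 1) · C(35, 21) = 4 · 2319959400 = 9279837600. Avoidance count = 51021117810 − 9279837600 = 41741280210.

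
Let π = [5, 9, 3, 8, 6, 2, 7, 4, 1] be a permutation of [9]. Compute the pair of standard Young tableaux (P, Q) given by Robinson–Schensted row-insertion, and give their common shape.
P = [1, 4, 7] / [2, 6] / [3, 8] / [5] / [9];  Q = [1, 2, 7] / [3, 4] / [5, 8] / [6] / [9];  common shape = (3, 2, 2, 1, 1)

Row-insert the values π_1, π_2, … into P one at a time, bumping the leftmost entry strictly greater than the inserted value down to the next row. The recording tableau Q records, in position (i, j), the step at which that cell was added to P.
  Insert 5 (step 1): P = [5];  Q = [1]
  Insert 9 (step 2): P = [5, 9];  Q = [1, 2]
  Insert 3 (step 3): P = [3, 9] / [5];  Q = [1, 2] / [3]
  Insert 8 (step 4): P = [3, 8] / [5, 9];  Q = [1, 2] / [3, 4]
  Insert 6 (step 5): P = [3, 6] / [5, 8] / [9];  Q = [1, 2] / [3, 4] / [5]
  Insert 2 (step 6): P = [2, 6] / [3, 8] / [5] / [9];  Q = [1, 2] / [3, 4] / [5] / [6]
  Insert 7 (step 7): P = [2, 6, 7] / [3, 8] / [5] / [9];  Q = [1, 2, 7] / [3, 4] / [5] / [6]
  Insert 4 (step 8): P = [2, 4, 7] / [3, 6] / [5, 8] / [9];  Q = [1, 2, 7] / [3, 4] / [5, 8] / [6]
  Insert 1 (step 9): P = [1, 4, 7] / [2, 6] / [3, 8] / [5] / [9];  Q = [1, 2, 7] / [3, 4] / [5, 8] / [6] / [9]
Final shape: (3, 2, 2, 1, 1).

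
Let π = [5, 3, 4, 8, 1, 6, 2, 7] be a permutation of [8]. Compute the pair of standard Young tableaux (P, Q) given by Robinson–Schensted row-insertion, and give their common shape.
P = [1, 2, 6, 7] / [3, 4] / [5, 8];  Q = [1, 3, 4, 8] / [2, 6] / [5, 7];  common shape = (4, 2, 2)

Row-insert the values π_1, π_2, … into P one at a time, bumping the leftmost entry strictly greater than the inserted value down to the next row. The recording tableau Q records, in position (i, j), the step at which that cell was added to P.
  Insert 5 (step 1): P = [5];  Q = [1]
  Insert 3 (step 2): P = [3] / [5];  Q = [1] / [2]
  Insert 4 (step 3): P = [3, 4] / [5];  Q = [1, 3] / [2]
  Insert 8 (step 4): P = [3, 4, 8] / [5];  Q = [1, 3, 4] / [2]
  Insert 1 (step 5): P = [1, 4, 8] / [3] / [5];  Q = [1, 3, 4] / [2] / [5]
  Insert 6 (step 6): P = [1, 4, 6] / [3, 8] / [5];  Q = [1, 3, 4] / [2, 6] / [5]
  Insert 2 (step 7): P = [1, 2, 6] / [3, 4] / [5, 8];  Q = [1, 3, 4] / [2, 6] / [5, 7]
  Insert 7 (step 8): P = [1, 2, 6, 7] / [3, 4] / [5, 8];  Q = [1, 3, 4, 8] / [2, 6] / [5, 7]
Final shape: (4, 2, 2).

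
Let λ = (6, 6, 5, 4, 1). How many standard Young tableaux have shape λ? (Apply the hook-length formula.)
# SYT of shape (6, 6, 5, 4, 1) = 585307008

Hook-length formula: f^λ = n! / Π hook(c), product over all cells c of the Young diagram. For λ = (6, 6, 5, 4, 1), n = 22 boxes. Hook lengths by row (left-to-right, top-to-bottom): [10, 8, 7, 6, 4, 2]; [9, 7, 6, 5, 3, 1]; [7, 5, 4, 3, 1]; [5, 3, 2, 1]; [1]. Product of hooks = 1920360960000. So f^λ = 22! / 1920360960000 = 1124000727777607680000 / 1920360960000 = 585307008.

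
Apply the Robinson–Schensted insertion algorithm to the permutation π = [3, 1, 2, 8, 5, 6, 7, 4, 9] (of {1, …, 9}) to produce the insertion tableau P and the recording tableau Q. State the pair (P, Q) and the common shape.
P = [1, 2, 4, 6, 7, 9] / [3, 5] / [8];  Q = [1, 3, 4, 6, 7, 9] / [2, 5] / [8];  common shape = (6, 2, 1)

Row-insert the values π_1, π_2, … into P one at a time, bumping the leftmost entry strictly greater than the inserted value down to the next row. The recording tableau Q records, in position (i, j), the step at which that cell was added to P.
  Insert 3 (step 1): P = [3];  Q = [1]
  Insert 1 (step 2): P = [1] / [3];  Q = [1] / [2]
  Insert 2 (step 3): P = [1, 2] / [3];  Q = [1, 3] / [2]
  Insert 8 (step 4): P = [1, 2, 8] / [3];  Q = [1, 3, 4] / [2]
  Insert 5 (step 5): P = [1, 2, 5] / [3, 8];  Q = [1, 3, 4] / [2, 5]
  Insert 6 (step 6): P = [1, 2, 5, 6] / [3, 8];  Q = [1, 3, 4, 6] / [2, 5]
  Insert 7 (step 7): P = [1, 2, 5, 6, 7] / [3, 8];  Q = [1, 3, 4, 6, 7] / [2, 5]
  Insert 4 (step 8): P = [1, 2, 4, 6, 7] / [3, 5] / [8];  Q = [1, 3, 4, 6, 7] / [2, 5] / [8]
  Insert 9 (step 9): P = [1, 2, 4, 6, 7, 9] / [3, 5] / [8];  Q = [1, 3, 4, 6, 7, 9] / [2, 5] / [8]
Final shape: (6, 2, 1).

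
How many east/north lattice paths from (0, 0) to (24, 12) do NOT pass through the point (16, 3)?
Number of paths = 1228121310

Total paths from (0, 0) to (24, 12): C(36, 24) = 1251677700. Paths through (16, 3): (paths (0, 0) → (16, 3)) × (paths (16, 3) → (24, 12)) = C(19, 16) · C(17, 8) = 969 · 24310 = 23556390. Avoidance count = 1251677700 − 23556390 = 1228121310.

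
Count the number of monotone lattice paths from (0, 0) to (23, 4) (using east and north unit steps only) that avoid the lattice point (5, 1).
Number of paths = 9570

Total paths from (0, 0) to (23, 4): C(27, 23) = 17550. Paths through (5, 1): (paths (0, 0) → (5, 1)) × (paths (5, 1) → (23, 4)) = C(6, 5) · C(21, 18) = 6 · 1330 = 7980. Avoidance count = 17550 − 7980 = 9570.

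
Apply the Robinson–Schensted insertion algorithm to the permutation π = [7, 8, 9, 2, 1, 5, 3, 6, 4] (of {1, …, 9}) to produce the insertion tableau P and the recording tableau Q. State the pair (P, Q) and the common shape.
P = [1, 3, 4] / [2, 5, 6] / [7, 8, 9];  Q = [1, 2, 3] / [4, 6, 8] / [5, 7, 9];  common shape = (3, 3, 3)

Row-insert the values π_1, π_2, … into P one at a time, bumping the leftmost entry strictly greater than the inserted value down to the next row. The recording tableau Q records, in position (i, j), the step at which that cell was added to P.
  Insert 7 (step 1): P = [7];  Q = [1]
  Insert 8 (step 2): P = [7, 8];  Q = [1, 2]
  Insert 9 (step 3): P = [7, 8, 9];  Q = [1, 2, 3]
  Insert 2 (step 4): P = [2, 8, 9] / [7];  Q = [1, 2, 3] / [4]
  Insert 1 (step 5): P = [1, 8, 9] / [2] / [7];  Q = [1, 2, 3] / [4] / [5]
  Insert 5 (step 6): P = [1, 5, 9] / [2, 8] / [7];  Q = [1, 2, 3] / [4, 6] / [5]
  Insert 3 (step 7): P = [1, 3, 9] / [2, 5] / [7, 8];  Q = [1, 2, 3] / [4, 6] / [5, 7]
  Insert 6 (step 8): P = [1, 3, 6] / [2, 5, 9] / [7, 8];  Q = [1, 2, 3] / [4, 6, 8] / [5, 7]
  Insert 4 (step 9): P = [1, 3, 4] / [2, 5, 6] / [7, 8, 9];  Q = [1, 2, 3] / [4, 6, 8] / [5, 7, 9]
Final shape: (3, 3, 3).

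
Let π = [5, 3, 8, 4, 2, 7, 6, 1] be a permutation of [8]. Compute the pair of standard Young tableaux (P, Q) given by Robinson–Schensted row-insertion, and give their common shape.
P = [1, 4, 6] / [2, 7] / [3, 8] / [5];  Q = [1, 3, 6] / [2, 4] / [5, 7] / [8];  common shape = (3, 2, 2, 1)

Row-insert the values π_1, π_2, … into P one at a time, bumping the leftmost entry strictly greater than the inserted value down to the next row. The recording tableau Q records, in position (i, j), the step at which that cell was added to P.
  Insert 5 (step 1): P = [5];  Q = [1]
  Insert 3 (step 2): P = [3] / [5];  Q = [1] / [2]
  Insert 8 (step 3): P = [3, 8] / [5];  Q = [1, 3] / [2]
  Insert 4 (step 4): P = [3, 4] / [5, 8];  Q = [1, 3] / [2, 4]
  Insert 2 (step 5): P = [2, 4] / [3, 8] / [5];  Q = [1, 3] / [2, 4] / [5]
  Insert 7 (step 6): P = [2, 4, 7] / [3, 8] / [5];  Q = [1, 3, 6] / [2, 4] / [5]
  Insert 6 (step 7): P = [2, 4, 6] / [3, 7] / [5, 8];  Q = [1, 3, 6] / [2, 4] / [5, 7]
  Insert 1 (step 8): P = [1, 4, 6] / [2, 7] / [3, 8] / [5];  Q = [1, 3, 6] / [2, 4] / [5, 7] / [8]
Final shape: (3, 2, 2, 1).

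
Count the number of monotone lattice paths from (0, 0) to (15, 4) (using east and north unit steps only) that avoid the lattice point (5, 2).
Number of paths = 2490

Total paths from (0, 0) to (15, 4): C(19, 15) = 3876. Paths through (5, 2): (paths (0, 0) → (5, 2)) × (paths (5, 2) → (15, 4)) = C(7, 5) · C(12, 10) = 21 · 66 = 1386. Avoidance count = 3876 − 1386 = 2490.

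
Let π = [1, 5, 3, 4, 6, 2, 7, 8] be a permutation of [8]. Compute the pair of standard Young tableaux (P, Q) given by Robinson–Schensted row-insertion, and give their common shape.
P = [1, 2, 4, 6, 7, 8] / [3] / [5];  Q = [1, 2, 4, 5, 7, 8] / [3] / [6];  common shape = (6, 1, 1)

Row-insert the values π_1, π_2, … into P one at a time, bumping the leftmost entry strictly greater than the inserted value down to the next row. The recording tableau Q records, in position (i, j), the step at which that cell was added to P.
  Insert 1 (step 1): P = [1];  Q = [1]
  Insert 5 (step 2): P = [1, 5];  Q = [1, 2]
  Insert 3 (step 3): P = [1, 3] / [5];  Q = [1, 2] / [3]
  Insert 4 (step 4): P = [1, 3, 4] / [5];  Q = [1, 2, 4] / [3]
  Insert 6 (step 5): P = [1, 3, 4, 6] / [5];  Q = [1, 2, 4, 5] / [3]
  Insert 2 (step 6): P = [1, 2, 4, 6] / [3] / [5];  Q = [1, 2, 4, 5] / [3] / [6]
  Insert 7 (step 7): P = [1, 2, 4, 6, 7] / [3] / [5];  Q = [1, 2, 4, 5, 7] / [3] / [6]
  Insert 8 (step 8): P = [1, 2, 4, 6, 7, 8] / [3] / [5];  Q = [1, 2, 4, 5, 7, 8] / [3] / [6]
Final shape: (6, 1, 1).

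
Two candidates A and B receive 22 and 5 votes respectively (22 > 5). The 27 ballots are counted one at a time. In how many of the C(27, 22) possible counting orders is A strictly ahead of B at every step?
Strict-lead orderings = 50830

Total orderings of the 27 votes with 22 for A: C(27, 22) = 80730. By the Bertrand ballot formula (Cycle Lemma / reflection principle), the number of orderings in which A is strictly ahead of B throughout is (p − q)/(p + q) · C(p + q, p) = (22 − 5)/(22 + 5) · 80730 = 50830.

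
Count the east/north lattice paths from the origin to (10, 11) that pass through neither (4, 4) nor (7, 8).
Number of paths = 152896

Inclusion–exclusion. Total paths: C(21, 10) = 352716. Through P₁: C(8, 4)·C(13, 6) = 120120. Through P₂: C(15, 7)·C(6, 3) = 128700. Since P₁ is strictly southwest of P₂, a monotone path through both must visit P₁ then P₂; paths through both = C(8, 4)·C(7, 3)·C(6, 3) = 49000. Avoid both = 352716 − 120120 − 128700 + 49000 = 152896.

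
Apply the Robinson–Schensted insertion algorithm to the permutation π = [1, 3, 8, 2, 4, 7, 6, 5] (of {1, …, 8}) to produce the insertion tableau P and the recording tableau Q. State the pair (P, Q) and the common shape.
P = [1, 2, 4, 5] / [3, 6] / [7] / [8];  Q = [1, 2, 3, 6] / [4, 5] / [7] / [8];  common shape = (4, 2, 1, 1)

Row-insert the values π_1, π_2, … into P one at a time, bumping the leftmost entry strictly greater than the inserted value down to the next row. The recording tableau Q records, in position (i, j), the step at which that cell was added to P.
  Insert 1 (step 1): P = [1];  Q = [1]
  Insert 3 (step 2): P = [1, 3];  Q = [1, 2]
  Insert 8 (step 3): P = [1, 3, 8];  Q = [1, 2, 3]
  Insert 2 (step 4): P = [1, 2, 8] / [3];  Q = [1, 2, 3] / [4]
  Insert 4 (step 5): P = [1, 2, 4] / [3, 8];  Q = [1, 2, 3] / [4, 5]
  Insert 7 (step 6): P = [1, 2, 4, 7] / [3, 8];  Q = [1, 2, 3, 6] / [4, 5]
  Insert 6 (step 7): P = [1, 2, 4, 6] / [3, 7] / [8];  Q = [1, 2, 3, 6] / [4, 5] / [7]
  Insert 5 (step 8): P = [1, 2, 4, 5] / [3, 6] / [7] / [8];  Q = [1, 2, 3, 6] / [4, 5] / [7] / [8]
Final shape: (4, 2, 1, 1).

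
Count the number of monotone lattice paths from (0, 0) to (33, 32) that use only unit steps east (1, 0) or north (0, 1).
Number of paths = 3609714217008132870

A monotone lattice path from (0, 0) to (33, 32) consists of 33 east steps and 32 north steps in some order, so it is determined by which 33 of the 65 steps are east. The count is C(65, 33) = 3609714217008132870.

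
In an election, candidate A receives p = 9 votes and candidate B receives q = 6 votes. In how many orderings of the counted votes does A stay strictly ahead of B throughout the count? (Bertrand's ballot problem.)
Strict-lead orderings = 1001

Total orderings of the 15 votes with 9 for A: C(15, 9) = 5005. By the Bertrand ballot formula (Cycle Lemma / reflection principle), the number of orderings in which A is strictly ahead of B throughout is (p − q)/(p + q) · C(p + q, p) = (9 − 6)/(9 + 6) · 5005 = 1001.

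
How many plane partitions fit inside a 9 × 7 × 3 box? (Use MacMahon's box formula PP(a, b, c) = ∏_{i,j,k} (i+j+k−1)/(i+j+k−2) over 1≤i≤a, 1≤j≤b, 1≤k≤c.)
PP(9, 7, 3) = 24584605760

Evaluate the triple product over i = 1..9, j = 1..7, k = 1..3. The factors are (2/1) · (3/2) · (4/3) · (3/2) · (4/3) · (5/4) · (4/3) · (5/4) · … (189 factors total). The numerators and denominators telescope so the product is an integer; carrying out the multiplication exactly gives PP(9, 7, 3) = 24584605760.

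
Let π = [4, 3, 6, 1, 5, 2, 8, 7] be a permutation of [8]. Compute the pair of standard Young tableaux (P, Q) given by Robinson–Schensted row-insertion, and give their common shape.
P = [1, 2, 7] / [3, 5, 8] / [4, 6];  Q = [1, 3, 7] / [2, 5, 8] / [4, 6];  common shape = (3, 3, 2)

Row-insert the values π_1, π_2, … into P one at a time, bumping the leftmost entry strictly greater than the inserted value down to the next row. The recording tableau Q records, in position (i, j), the step at which that cell was added to P.
  Insert 4 (step 1): P = [4];  Q = [1]
  Insert 3 (step 2): P = [3] / [4];  Q = [1] / [2]
  Insert 6 (step 3): P = [3, 6] / [4];  Q = [1, 3] / [2]
  Insert 1 (step 4): P = [1, 6] / [3] / [4];  Q = [1, 3] / [2] / [4]
  Insert 5 (step 5): P = [1, 5] / [3, 6] / [4];  Q = [1, 3] / [2, 5] / [4]
  Insert 2 (step 6): P = [1, 2] / [3, 5] / [4, 6];  Q = [1, 3] / [2, 5] / [4, 6]
  Insert 8 (step 7): P = [1, 2, 8] / [3, 5] / [4, 6];  Q = [1, 3, 7] / [2, 5] / [4, 6]
  Insert 7 (step 8): P = [1, 2, 7] / [3, 5, 8] / [4, 6];  Q = [1, 3, 7] / [2, 5, 8] / [4, 6]
Final shape: (3, 3, 2).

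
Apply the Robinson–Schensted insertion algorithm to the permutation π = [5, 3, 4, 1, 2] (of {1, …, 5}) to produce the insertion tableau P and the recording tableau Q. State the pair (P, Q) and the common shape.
P = [1, 2] / [3, 4] / [5];  Q = [1, 3] / [2, 5] / [4];  common shape = (2, 2, 1)

Row-insert the values π_1, π_2, … into P one at a time, bumping the leftmost entry strictly greater than the inserted value down to the next row. The recording tableau Q records, in position (i, j), the step at which that cell was added to P.
  Insert 5 (step 1): P = [5];  Q = [1]
  Insert 3 (step 2): P = [3] / [5];  Q = [1] / [2]
  Insert 4 (step 3): P = [3, 4] / [5];  Q = [1, 3] / [2]
  Insert 1 (step 4): P = [1, 4] / [3] / [5];  Q = [1, 3] / [2] / [4]
  Insert 2 (step 5): P = [1, 2] / [3, 4] / [5];  Q = [1, 3] / [2, 5] / [4]
Final shape: (2, 2, 1).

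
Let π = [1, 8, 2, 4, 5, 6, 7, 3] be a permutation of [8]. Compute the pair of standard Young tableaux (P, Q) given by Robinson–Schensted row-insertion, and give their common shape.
P = [1, 2, 3, 5, 6, 7] / [4] / [8];  Q = [1, 2, 4, 5, 6, 7] / [3] / [8];  common shape = (6, 1, 1)

Row-insert the values π_1, π_2, … into P one at a time, bumping the leftmost entry strictly greater than the inserted value down to the next row. The recording tableau Q records, in position (i, j), the step at which that cell was added to P.
  Insert 1 (step 1): P = [1];  Q = [1]
  Insert 8 (step 2): P = [1, 8];  Q = [1, 2]
  Insert 2 (step 3): P = [1, 2] / [8];  Q = [1, 2] / [3]
  Insert 4 (step 4): P = [1, 2, 4] / [8];  Q = [1, 2, 4] / [3]
  Insert 5 (step 5): P = [1, 2, 4, 5] / [8];  Q = [1, 2, 4, 5] / [3]
  Insert 6 (step 6): P = [1, 2, 4, 5, 6] / [8];  Q = [1, 2, 4, 5, 6] / [3]
  Insert 7 (step 7): P = [1, 2, 4, 5, 6, 7] / [8];  Q = [1, 2, 4, 5, 6, 7] / [3]
  Insert 3 (step 8): P = [1, 2, 3, 5, 6, 7] / [4] / [8];  Q = [1, 2, 4, 5, 6, 7] / [3] / [8]
Final shape: (6, 1, 1).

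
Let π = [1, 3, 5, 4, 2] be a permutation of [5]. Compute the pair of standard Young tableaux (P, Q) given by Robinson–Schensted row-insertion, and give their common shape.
P = [1, 2, 4] / [3] / [5];  Q = [1, 2, 3] / [4] / [5];  common shape = (3, 1, 1)

Row-insert the values π_1, π_2, … into P one at a time, bumping the leftmost entry strictly greater than the inserted value down to the next row. The recording tableau Q records, in position (i, j), the step at which that cell was added to P.
  Insert 1 (step 1): P = [1];  Q = [1]
  Insert 3 (step 2): P = [1, 3];  Q = [1, 2]
  Insert 5 (step 3): P = [1, 3, 5];  Q = [1, 2, 3]
  Insert 4 (step 4): P = [1, 3, 4] / [5];  Q = [1, 2, 3] / [4]
  Insert 2 (step 5): P = [1, 2, 4] / [3] / [5];  Q = [1, 2, 3] / [4] / [5]
Final shape: (3, 1, 1).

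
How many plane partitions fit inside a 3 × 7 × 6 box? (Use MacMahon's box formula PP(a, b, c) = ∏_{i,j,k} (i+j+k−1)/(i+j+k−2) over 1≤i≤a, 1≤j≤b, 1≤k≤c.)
PP(3, 7, 6) = 131589315

Evaluate the triple product over i = 1..3, j = 1..7, k = 1..6. The factors are (2/1) · (3/2) · (4/3) · (5/4) · (6/5) · (7/6) · (3/2) · (4/3) · … (126 factors total). The numerators and denominators telescope so the product is an integer; carrying out the multiplication exactly gives PP(3, 7, 6) = 131589315.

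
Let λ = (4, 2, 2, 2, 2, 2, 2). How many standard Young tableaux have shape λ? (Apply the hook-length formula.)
# SYT of shape (4, 2, 2, 2, 2, 2, 2) = 32032

Hook-length formula: f^λ = n! / Π hook(c), product over all cells c of the Young diagram. For λ = (4, 2, 2, 2, 2, 2, 2), n = 16 boxes. Hook lengths by row (left-to-right, top-to-bottom): [10, 9, 2, 1]; [7, 6]; [6, 5]; [5, 4]; [4, 3]; [3, 2]; [2, 1]. Product of hooks = 653184000. So f^λ = 16! / 653184000 = 20922789888000 / 653184000 = 32032.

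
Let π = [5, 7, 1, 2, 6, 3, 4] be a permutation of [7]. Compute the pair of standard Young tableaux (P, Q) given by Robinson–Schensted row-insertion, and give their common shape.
P = [1, 2, 3, 4] / [5, 6] / [7];  Q = [1, 2, 5, 7] / [3, 4] / [6];  common shape = (4, 2, 1)

Row-insert the values π_1, π_2, … into P one at a time, bumping the leftmost entry strictly greater than the inserted value down to the next row. The recording tableau Q records, in position (i, j), the step at which that cell was added to P.
  Insert 5 (step 1): P = [5];  Q = [1]
  Insert 7 (step 2): P = [5, 7];  Q = [1, 2]
  Insert 1 (step 3): P = [1, 7] / [5];  Q = [1, 2] / [3]
  Insert 2 (step 4): P = [1, 2] / [5, 7];  Q = [1, 2] / [3, 4]
  Insert 6 (step 5): P = [1, 2, 6] / [5, 7];  Q = [1, 2, 5] / [3, 4]
  Insert 3 (step 6): P = [1, 2, 3] / [5, 6] / [7];  Q = [1, 2, 5] / [3, 4] / [6]
  Insert 4 (step 7): P = [1, 2, 3, 4] / [5, 6] / [7];  Q = [1, 2, 5, 7] / [3, 4] / [6]
Final shape: (4, 2, 1).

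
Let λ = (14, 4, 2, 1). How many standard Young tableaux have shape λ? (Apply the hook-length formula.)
# SYT of shape (14, 4, 2, 1) = 2457840

Hook-length formula: f^λ = n! / Π hook(c), product over all cells c of the Young diagram. For λ = (14, 4, 2, 1), n = 21 boxes. Hook lengths by row (left-to-right, top-to-bottom): [17, 15, 13, 12, 10, 9, 8, 7, 6, 5, 4, 3, 2, 1]; [6, 4, 2, 1]; [3, 1]; [1]. Product of hooks = 20786927616000. So f^λ = 21! / 20786927616000 = 51090942171709440000 / 20786927616000 = 2457840.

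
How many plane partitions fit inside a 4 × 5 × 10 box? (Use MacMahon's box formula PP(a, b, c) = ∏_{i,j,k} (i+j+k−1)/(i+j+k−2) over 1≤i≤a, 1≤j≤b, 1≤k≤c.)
PP(4, 5, 10) = 98561919456

Evaluate the triple product over i = 1..4, j = 1..5, k = 1..10. The factors are (2/1) · (3/2) · (4/3) · (5/4) · (6/5) · (7/6) · (8/7) · (9/8) · … (200 factors total). The numerators and denominators telescope so the product is an integer; carrying out the multiplication exactly gives PP(4, 5, 10) = 98561919456.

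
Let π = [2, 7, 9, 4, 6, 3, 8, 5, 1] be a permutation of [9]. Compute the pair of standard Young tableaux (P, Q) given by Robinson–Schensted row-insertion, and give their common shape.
P = [1, 3, 5, 8] / [2, 6] / [4, 9] / [7];  Q = [1, 2, 3, 7] / [4, 5] / [6, 8] / [9];  common shape = (4, 2, 2, 1)

Row-insert the values π_1, π_2, … into P one at a time, bumping the leftmost entry strictly greater than the inserted value down to the next row. The recording tableau Q records, in position (i, j), the step at which that cell was added to P.
  Insert 2 (step 1): P = [2];  Q = [1]
  Insert 7 (step 2): P = [2, 7];  Q = [1, 2]
  Insert 9 (step 3): P = [2, 7, 9];  Q = [1, 2, 3]
  Insert 4 (step 4): P = [2, 4, 9] / [7];  Q = [1, 2, 3] / [4]
  Insert 6 (step 5): P = [2, 4, 6] / [7, 9];  Q = [1, 2, 3] / [4, 5]
  Insert 3 (step 6): P = [2, 3, 6] / [4, 9] / [7];  Q = [1, 2, 3] / [4, 5] / [6]
  Insert 8 (step 7): P = [2, 3, 6, 8] / [4, 9] / [7];  Q = [1, 2, 3, 7] / [4, 5] / [6]
  Insert 5 (step 8): P = [2, 3, 5, 8] / [4, 6] / [7, 9];  Q = [1, 2, 3, 7] / [4, 5] / [6, 8]
  Insert 1 (step 9): P = [1, 3, 5, 8] / [2, 6] / [4, 9] / [7];  Q = [1, 2, 3, 7] / [4, 5] / [6, 8] / [9]
Final shape: (4, 2, 2, 1).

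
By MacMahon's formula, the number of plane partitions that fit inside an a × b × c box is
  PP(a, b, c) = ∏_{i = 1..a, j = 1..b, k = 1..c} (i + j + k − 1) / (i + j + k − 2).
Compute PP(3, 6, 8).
PP(3, 6, 8) = 614083470

Evaluate the triple product over i = 1..3, j = 1..6, k = 1..8. The factors are (2/1) · (3/2) · (4/3) · (5/4) · (6/5) · (7/6) · (8/7) · (9/8) · … (144 factors total). The numerators and denominators telescope so the product is an integer; carrying out the multiplication exactly gives PP(3, 6, 8) = 614083470.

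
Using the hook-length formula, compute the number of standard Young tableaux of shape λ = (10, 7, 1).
# SYT of shape (10, 7, 1) = 102102

Hook-length formula: f^λ = n! / Π hook(c), product over all cells c of the Young diagram. For λ = (10, 7, 1), n = 18 boxes. Hook lengths by row (left-to-right, top-to-bottom): [12, 10, 9, 8, 7, 6, 5, 3, 2, 1]; [8, 6, 5, 4, 3, 2, 1]; [1]. Product of hooks = 62705664000. So f^λ = 18! / 62705664000 = 6402373705728000 / 62705664000 = 102102.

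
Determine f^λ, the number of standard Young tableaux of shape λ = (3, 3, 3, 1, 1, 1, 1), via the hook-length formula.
# SYT of shape (3, 3, 3, 1, 1, 1, 1) = 3575

Hook-length formula: f^λ = n! / Π hook(c), product over all cells c of the Young diagram. For λ = (3, 3, 3, 1, 1, 1, 1), n = 13 boxes. Hook lengths by row (left-to-right, top-to-bottom): [9, 4, 3]; [8, 3, 2]; [7, 2, 1]; [4]; [3]; [2]; [1]. Product of hooks = 1741824. So f^λ = 13! / 1741824 = 6227020800 / 1741824 = 3575.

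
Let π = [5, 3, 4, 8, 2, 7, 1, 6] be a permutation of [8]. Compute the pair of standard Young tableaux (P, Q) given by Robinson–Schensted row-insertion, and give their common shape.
P = [1, 4, 6] / [2, 7] / [3, 8] / [5];  Q = [1, 3, 4] / [2, 6] / [5, 8] / [7];  common shape = (3, 2, 2, 1)

Row-insert the values π_1, π_2, … into P one at a time, bumping the leftmost entry strictly greater than the inserted value down to the next row. The recording tableau Q records, in position (i, j), the step at which that cell was added to P.
  Insert 5 (step 1): P = [5];  Q = [1]
  Insert 3 (step 2): P = [3] / [5];  Q = [1] / [2]
  Insert 4 (step 3): P = [3, 4] / [5];  Q = [1, 3] / [2]
  Insert 8 (step 4): P = [3, 4, 8] / [5];  Q = [1, 3, 4] / [2]
  Insert 2 (step 5): P = [2, 4, 8] / [3] / [5];  Q = [1, 3, 4] / [2] / [5]
  Insert 7 (step 6): P = [2, 4, 7] / [3, 8] / [5];  Q = [1, 3, 4] / [2, 6] / [5]
  Insert 1 (step 7): P = [1, 4, 7] / [2, 8] / [3] / [5];  Q = [1, 3, 4] / [2, 6] / [5] / [7]
  Insert 6 (step 8): P = [1, 4, 6] / [2, 7] / [3, 8] / [5];  Q = [1, 3, 4] / [2, 6] / [5, 8] / [7]
Final shape: (3, 2, 2, 1).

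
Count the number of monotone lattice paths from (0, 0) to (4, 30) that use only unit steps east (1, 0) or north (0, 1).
Number of paths = 46376

A monotone lattice path from (0, 0) to (4, 30) consists of 4 east steps and 30 north steps in some order, so it is determined by which 4 of the 34 steps are east. The count is C(34, 4) = 46376.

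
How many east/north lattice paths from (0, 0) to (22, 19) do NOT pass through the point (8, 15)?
Number of paths = 243162309360

Total paths from (0, 0) to (22, 19): C(41, 22) = 244662670200. Paths through (8, 15): (paths (0, 0) → (8, 15)) × (paths (8, 15) → (22, 19)) = C(23, 8) · C(18, 14) = 490314 · 3060 = 1500360840. Avoidance count = 244662670200 − 1500360840 = 243162309360.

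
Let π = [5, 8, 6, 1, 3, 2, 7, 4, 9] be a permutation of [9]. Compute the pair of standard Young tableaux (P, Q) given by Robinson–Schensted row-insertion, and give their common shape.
P = [1, 2, 4, 9] / [3, 6, 7] / [5] / [8];  Q = [1, 2, 7, 9] / [3, 5, 8] / [4] / [6];  common shape = (4, 3, 1, 1)

Row-insert the values π_1, π_2, … into P one at a time, bumping the leftmost entry strictly greater than the inserted value down to the next row. The recording tableau Q records, in position (i, j), the step at which that cell was added to P.
  Insert 5 (step 1): P = [5];  Q = [1]
  Insert 8 (step 2): P = [5, 8];  Q = [1, 2]
  Insert 6 (step 3): P = [5, 6] / [8];  Q = [1, 2] / [3]
  Insert 1 (step 4): P = [1, 6] / [5] / [8];  Q = [1, 2] / [3] / [4]
  Insert 3 (step 5): P = [1, 3] / [5, 6] / [8];  Q = [1, 2] / [3, 5] / [4]
  Insert 2 (step 6): P = [1, 2] / [3, 6] / [5] / [8];  Q = [1, 2] / [3, 5] / [4] / [6]
  Insert 7 (step 7): P = [1, 2, 7] / [3, 6] / [5] / [8];  Q = [1, 2, 7] / [3, 5] / [4] / [6]
  Insert 4 (step 8): P = [1, 2, 4] / [3, 6, 7] / [5] / [8];  Q = [1, 2, 7] / [3, 5, 8] / [4] / [6]
  Insert 9 (step 9): P = [1, 2, 4, 9] / [3, 6, 7] / [5] / [8];  Q = [1, 2, 7, 9] / [3, 5, 8] / [4] / [6]
Final shape: (4, 3, 1, 1).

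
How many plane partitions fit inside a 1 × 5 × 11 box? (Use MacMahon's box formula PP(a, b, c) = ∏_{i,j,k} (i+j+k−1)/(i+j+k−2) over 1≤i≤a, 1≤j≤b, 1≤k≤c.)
PP(1, 5, 11) = 4368

Evaluate the triple product over i = 1..1, j = 1..5, k = 1..11. The factors are (2/1) · (3/2) · (4/3) · (5/4) · (6/5) · (7/6) · (8/7) · (9/8) · … (55 factors total). The numerators and denominators telescope so the product is an integer; carrying out the multiplication exactly gives PP(1, 5, 11) = 4368.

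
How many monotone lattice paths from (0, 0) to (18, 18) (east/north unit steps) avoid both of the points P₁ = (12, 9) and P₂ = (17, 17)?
Number of paths = 3693379030

Inclusion–exclusion. Total paths: C(36, 18) = 9075135300. Through P₁: C(21, 12)·C(15, 6) = 1471119650. Through P₂: C(34, 17)·C(2, 1) = 4667212440. Since P₁ is strictly southwest of P₂, a monotone path through both must visit P₁ then P₂; paths through both = C(21, 12)·C(13, 5)·C(2, 1) = 756575820. Avoid both = 9075135300 − 1471119650 − 4667212440 + 756575820 = 3693379030.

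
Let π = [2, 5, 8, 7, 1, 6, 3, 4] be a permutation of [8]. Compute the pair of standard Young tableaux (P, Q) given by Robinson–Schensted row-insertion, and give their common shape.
P = [1, 3, 4] / [2, 5, 6] / [7] / [8];  Q = [1, 2, 3] / [4, 6, 8] / [5] / [7];  common shape = (3, 3, 1, 1)

Row-insert the values π_1, π_2, … into P one at a time, bumping the leftmost entry strictly greater than the inserted value down to the next row. The recording tableau Q records, in position (i, j), the step at which that cell was added to P.
  Insert 2 (step 1): P = [2];  Q = [1]
  Insert 5 (step 2): P = [2, 5];  Q = [1, 2]
  Insert 8 (step 3): P = [2, 5, 8];  Q = [1, 2, 3]
  Insert 7 (step 4): P = [2, 5, 7] / [8];  Q = [1, 2, 3] / [4]
  Insert 1 (step 5): P = [1, 5, 7] / [2] / [8];  Q = [1, 2, 3] / [4] / [5]
  Insert 6 (step 6): P = [1, 5, 6] / [2, 7] / [8];  Q = [1, 2, 3] / [4, 6] / [5]
  Insert 3 (step 7): P = [1, 3, 6] / [2, 5] / [7] / [8];  Q = [1, 2, 3] / [4, 6] / [5] / [7]
  Insert 4 (step 8): P = [1, 3, 4] / [2, 5, 6] / [7] / [8];  Q = [1, 2, 3] / [4, 6, 8] / [5] / [7]
Final shape: (3, 3, 1, 1).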